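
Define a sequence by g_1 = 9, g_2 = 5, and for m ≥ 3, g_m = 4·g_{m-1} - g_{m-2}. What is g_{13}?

Iterate the recurrence:
g_3 = 11, g_4 = 39, g_5 = 145, …, g_{10} = 104949, g_{11} = 391675, g_{12} = 1461751, g_{13} = 5455329.

5455329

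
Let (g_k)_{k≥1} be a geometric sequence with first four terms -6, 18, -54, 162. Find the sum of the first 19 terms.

-1743392202

Common ratio r = -3.
g_k = (-6)·(-3)^(k-1).
S = (-6)·((-3)^19 - 1)/(-3 - 1) = (-6)·(-1162261467 - 1)/(-4) = -1743392202.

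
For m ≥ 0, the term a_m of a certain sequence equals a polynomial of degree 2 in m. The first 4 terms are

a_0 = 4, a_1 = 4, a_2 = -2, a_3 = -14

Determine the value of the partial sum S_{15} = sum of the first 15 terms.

-2670

1st diffs: 0, -6, -12.
2nd diffs: -6, -6 (constant).
Newton forward-difference form: a_m = 4 + (-6)·C(m,2).
Continuing: …, -32, -56, -86, -122, …, a_{14} = -542.
Summing m = 0..14 (15 terms) gives -2670.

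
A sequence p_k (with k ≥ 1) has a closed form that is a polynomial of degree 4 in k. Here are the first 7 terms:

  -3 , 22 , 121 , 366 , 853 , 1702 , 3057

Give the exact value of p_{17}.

1st diffs: 25, 99, 245, 487, 849, 1355.
2nd diffs: 74, 146, 242, 362, 506.
3rd diffs: 72, 96, 120, 144.
4th diffs: 24, 24, 24 (constant).
Newton forward-difference form: p_k = -3 + 25·C(k-1,1) + 74·C(k-1,2) + 72·C(k-1,3) + 24·C(k-1,4).
At k = 17: k-1 = 16, so p_{17} = -3 + 400 + 8880 + 40320 + 43680 = 93277.

93277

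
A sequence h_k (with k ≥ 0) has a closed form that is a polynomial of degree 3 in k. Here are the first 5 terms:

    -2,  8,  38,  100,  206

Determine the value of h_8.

1310

1st diffs: 10, 30, 62, 106.
2nd diffs: 20, 32, 44.
3rd diffs: 12, 12 (constant).
So h_k = 2k^3 + 4k^2 + 4k - 2.
Evaluating at k = 8 gives h_8 = 1310.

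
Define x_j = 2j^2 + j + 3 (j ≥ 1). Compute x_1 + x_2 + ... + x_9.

642

Over j = 1..9: Σj = 45, Σj² = 285.
Total = (2)·285 + (1)·45 + (3)·9 = 642.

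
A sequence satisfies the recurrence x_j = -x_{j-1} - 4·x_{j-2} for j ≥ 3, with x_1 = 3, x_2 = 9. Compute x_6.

Applying the relation repeatedly:
x_3 = -21  x_4 = -15  x_5 = 99  x_6 = -39.

-39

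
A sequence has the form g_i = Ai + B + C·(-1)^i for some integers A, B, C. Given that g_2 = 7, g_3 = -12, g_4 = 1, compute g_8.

-11

At i = 2, 3, 4: 2A + B + C = 7; 3A + B - C = -12; 4A + B + C = 1.
Subtracting the first from the second: A - 2C = -19.
Subtracting the second from the third: A + 2C = 13.
Solving: C = 8, A = -3, then B = 5.
Therefore g_8 = -24 + 5 + 8·1 = -11.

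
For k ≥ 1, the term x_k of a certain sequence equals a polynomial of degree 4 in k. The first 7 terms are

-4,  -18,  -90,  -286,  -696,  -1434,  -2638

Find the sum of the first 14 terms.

-136556

1st diffs: -14, -72, -196, -410, -738, -1204.
2nd diffs: -58, -124, -214, -328, -466.
3rd diffs: -66, -90, -114, -138.
4th diffs: -24, -24, -24 (constant).
So x_k = -k^4 - k^3 + 2k^2 + 2k - 6.
Continuing: …, -4470, -7116, -10786, -15714, …, x_{14} = -40746.
Summing k = 1..14 (14 terms) gives -136556.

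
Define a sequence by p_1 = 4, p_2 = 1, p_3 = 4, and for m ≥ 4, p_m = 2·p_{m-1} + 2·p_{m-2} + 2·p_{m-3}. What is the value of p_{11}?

28984

Compute successive terms:
p_4 = 18, p_5 = 46, p_6 = 136, p_7 = 400, p_8 = 1164, p_9 = 3400, p_{10} = 9928, p_{11} = 28984.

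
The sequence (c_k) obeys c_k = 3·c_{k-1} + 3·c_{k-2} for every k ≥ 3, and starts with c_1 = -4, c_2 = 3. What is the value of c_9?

-1539

Compute successive terms:
c_3 = -3  c_4 = 0  c_5 = -9  c_6 = -27  c_7 = -108  c_8 = -405  c_9 = -1539.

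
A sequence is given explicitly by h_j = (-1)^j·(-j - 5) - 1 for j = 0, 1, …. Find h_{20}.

(-1)^20 = 1; -j - 5 at j=20 is -25; so h_{20} = -26.

-26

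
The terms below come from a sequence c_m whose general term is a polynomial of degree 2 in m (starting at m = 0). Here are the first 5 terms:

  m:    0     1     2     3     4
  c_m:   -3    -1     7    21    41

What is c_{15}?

657

1st diffs: 2, 8, 14, 20.
2nd diffs: 6, 6, 6 (constant).
Newton forward-difference form: c_m = -3 + 2·C(m,1) + 6·C(m,2).
At m = 15: m = 15, so c_{15} = -3 + 30 + 630 = 657.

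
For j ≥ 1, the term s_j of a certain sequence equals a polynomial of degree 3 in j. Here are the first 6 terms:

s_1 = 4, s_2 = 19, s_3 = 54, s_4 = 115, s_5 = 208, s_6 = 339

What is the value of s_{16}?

5059

1st diffs: 15, 35, 61, 93, 131.
2nd diffs: 20, 26, 32, 38.
3rd diffs: 6, 6, 6 (constant).
Newton forward-difference form: s_j = 4 + 15·C(j-1,1) + 20·C(j-1,2) + 6·C(j-1,3).
At j = 16: j-1 = 15, so s_{16} = 4 + 225 + 2100 + 2730 = 5059.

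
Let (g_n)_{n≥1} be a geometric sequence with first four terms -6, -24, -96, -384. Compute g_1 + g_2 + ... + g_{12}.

Common ratio r = 4.
g_n = (-6)·4^(n-1).
S = (-6)·(4^12 - 1)/(4 - 1) = (-6)·(16777216 - 1)/(3) = -33554430.

-33554430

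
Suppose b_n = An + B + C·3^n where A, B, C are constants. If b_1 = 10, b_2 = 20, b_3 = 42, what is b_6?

756

At n = 1, 2, 3: A + B + 3C = 10; 2A + B + 9C = 20; 3A + B + 27C = 42.
Subtracting the first from the second: A + 6C = 10.
Subtracting the second from the third: A + 18C = 22.
Solving: C = 1, A = 4, then B = 3.
Hence b_6 = 4·6 + 3 + 1·729 = 756.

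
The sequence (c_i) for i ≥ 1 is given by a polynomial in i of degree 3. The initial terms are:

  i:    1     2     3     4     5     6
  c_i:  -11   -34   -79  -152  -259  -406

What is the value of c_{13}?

-3059

1st diffs: -23, -45, -73, -107, -147.
2nd diffs: -22, -28, -34, -40.
3rd diffs: -6, -6, -6 (constant).
So c_i = -i^3 - 5i^2 - i - 4.
Evaluating at i = 13 gives c_{13} = -3059.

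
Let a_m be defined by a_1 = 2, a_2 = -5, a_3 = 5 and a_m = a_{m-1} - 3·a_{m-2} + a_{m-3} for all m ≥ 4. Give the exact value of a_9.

a_4 = 22, a_5 = 2, a_6 = -59, a_7 = -43, a_8 = 136, a_9 = 206.

206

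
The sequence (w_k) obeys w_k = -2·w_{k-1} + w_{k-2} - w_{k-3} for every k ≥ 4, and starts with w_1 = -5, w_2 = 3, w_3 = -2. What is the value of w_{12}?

Iterate the recurrence:
w_4 = 12; w_5 = -29; w_6 = 72; w_7 = -185; w_8 = 471; w_9 = -1199; w_{10} = 3054; w_{11} = -7778; w_{12} = 19809.

19809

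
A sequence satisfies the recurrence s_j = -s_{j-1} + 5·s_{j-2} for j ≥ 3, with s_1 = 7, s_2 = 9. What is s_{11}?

s_3 = 26;  s_4 = 19;  s_5 = 111;  s_6 = -16;  s_7 = 571;  s_8 = -651;  s_9 = 3506;  s_{10} = -6761;  s_{11} = 24291.

24291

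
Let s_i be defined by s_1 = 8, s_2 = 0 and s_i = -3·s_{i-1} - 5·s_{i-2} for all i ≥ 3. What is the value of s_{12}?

66120

Step forward from the initial values:
s_3 = -40, s_4 = 120, s_5 = -160, s_6 = -120, s_7 = 1160, s_8 = -2880, s_9 = 2840, s_{10} = 5880, s_{11} = -31840, s_{12} = 66120.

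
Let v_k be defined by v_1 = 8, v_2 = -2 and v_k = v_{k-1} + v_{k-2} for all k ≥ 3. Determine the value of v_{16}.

1796

Compute successive terms:
v_3 = 6, v_4 = 4, v_5 = 10, …, v_{13} = 424, v_{14} = 686, v_{15} = 1110, v_{16} = 1796.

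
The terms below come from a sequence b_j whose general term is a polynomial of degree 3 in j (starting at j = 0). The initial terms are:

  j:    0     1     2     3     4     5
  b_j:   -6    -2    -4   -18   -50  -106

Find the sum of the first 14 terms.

1st diffs: 4, -2, -14, -32, -56.
2nd diffs: -6, -12, -18, -24.
3rd diffs: -6, -6, -6 (constant).
So b_j = -j^3 + 5j - 6.
Continuing: …, -192, -314, -478, -690, …, b_{13} = -2138.
Summing j = 0..13 (14 terms) gives -7910.

-7910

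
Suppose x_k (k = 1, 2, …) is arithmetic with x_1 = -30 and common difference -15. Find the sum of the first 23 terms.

-4485

x_k = -30 + (k - 1)·(-15).
x_{23} = -360; S = 23·(-30 + (-360))/2 = -4485.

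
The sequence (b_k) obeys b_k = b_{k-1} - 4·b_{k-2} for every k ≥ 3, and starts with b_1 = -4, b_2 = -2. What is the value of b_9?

446

Applying the relation repeatedly:
b_3 = 14;  b_4 = 22;  b_5 = -34;  b_6 = -122;  b_7 = 14;  b_8 = 502;  b_9 = 446.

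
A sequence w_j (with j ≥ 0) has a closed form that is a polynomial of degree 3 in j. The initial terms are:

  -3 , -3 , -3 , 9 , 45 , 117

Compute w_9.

1st diffs: 0, 0, 12, 36, 72.
2nd diffs: 0, 12, 24, 36.
3rd diffs: 12, 12, 12 (constant).
Newton forward-difference form: w_j = -3 + 12·C(j,3).
At j = 9: j = 9, so w_9 = -3 + 1008 = 1005.

1005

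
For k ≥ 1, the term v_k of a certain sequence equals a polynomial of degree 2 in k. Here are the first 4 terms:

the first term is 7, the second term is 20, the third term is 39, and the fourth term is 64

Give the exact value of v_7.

1st diffs: 13, 19, 25.
2nd diffs: 6, 6 (constant).
Newton forward-difference form: v_k = 7 + 13·C(k-1,1) + 6·C(k-1,2).
At k = 7: k-1 = 6, so v_7 = 7 + 78 + 90 = 175.

175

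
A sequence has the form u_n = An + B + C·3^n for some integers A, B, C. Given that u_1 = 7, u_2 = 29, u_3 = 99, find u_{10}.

Write the equations: A + B + 3C = 7; 2A + B + 9C = 29; 3A + B + 27C = 99.
Subtracting the first from the second: A + 6C = 22.
Subtracting the second from the third: A + 18C = 70.
Solving: C = 4, A = -2, then B = -3.
Hence u_{10} = -2·10 + (-3) + 4·59049 = 236173.

236173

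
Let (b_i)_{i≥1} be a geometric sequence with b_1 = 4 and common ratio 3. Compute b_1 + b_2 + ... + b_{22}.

62762119216

b_i = 4·3^(i-1).
S = 4·(3^22 - 1)/(3 - 1) = 4·(31381059609 - 1)/(2) = 62762119216.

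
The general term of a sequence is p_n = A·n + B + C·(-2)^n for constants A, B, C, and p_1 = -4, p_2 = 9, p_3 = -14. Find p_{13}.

-16372

Plug in n = 1, 2, 3: A + B - 2C = -4; 2A + B + 4C = 9; 3A + B - 8C = -14.
Subtracting the first from the second: A + 6C = 13.
Subtracting the second from the third: A - 12C = -23.
Solving: C = 2, A = 1, then B = -1.
Hence p_{13} = 1·13 + (-1) + 2·(-8192) = -16372.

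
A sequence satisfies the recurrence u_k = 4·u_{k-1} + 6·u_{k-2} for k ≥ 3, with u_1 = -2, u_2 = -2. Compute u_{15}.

Step forward from the initial values:
u_3 = -20, u_4 = -92, u_5 = -488, …, u_{12} = -47442368, u_{13} = -244910720, u_{14} = -1264297088, u_{15} = -6526652672.

-6526652672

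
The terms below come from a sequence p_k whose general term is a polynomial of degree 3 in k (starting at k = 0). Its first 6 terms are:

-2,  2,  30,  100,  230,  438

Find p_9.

2410

1st diffs: 4, 28, 70, 130, 208.
2nd diffs: 24, 42, 60, 78.
3rd diffs: 18, 18, 18 (constant).
Newton forward-difference form: p_k = -2 + 4·C(k,1) + 24·C(k,2) + 18·C(k,3).
At k = 9: k = 9, so p_9 = -2 + 36 + 864 + 1512 = 2410.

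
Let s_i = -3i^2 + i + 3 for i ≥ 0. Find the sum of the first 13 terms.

Over i = 0..12: Σi = 78, Σi² = 650.
Total = (-3)·650 + (1)·78 + (3)·13 = -1833.

-1833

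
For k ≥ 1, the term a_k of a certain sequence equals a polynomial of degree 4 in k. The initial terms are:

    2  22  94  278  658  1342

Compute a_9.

6658

1st diffs: 20, 72, 184, 380, 684.
2nd diffs: 52, 112, 196, 304.
3rd diffs: 60, 84, 108.
4th diffs: 24, 24 (constant).
Newton forward-difference form: a_k = 2 + 20·C(k-1,1) + 52·C(k-1,2) + 60·C(k-1,3) + 24·C(k-1,4).
At k = 9: k-1 = 8, so a_9 = 2 + 160 + 1456 + 3360 + 1680 = 6658.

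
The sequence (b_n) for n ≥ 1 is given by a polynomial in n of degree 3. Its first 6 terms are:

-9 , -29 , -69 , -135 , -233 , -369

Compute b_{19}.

-8325

1st diffs: -20, -40, -66, -98, -136.
2nd diffs: -20, -26, -32, -38.
3rd diffs: -6, -6, -6 (constant).
So b_n = -n^3 - 4n^2 - n - 3.
Evaluating at n = 19 gives b_{19} = -8325.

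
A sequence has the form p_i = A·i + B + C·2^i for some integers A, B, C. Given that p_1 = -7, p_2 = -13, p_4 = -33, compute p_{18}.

-262217

Plug in i = 1, 2, 4: A + B + 2C = -7; 2A + B + 4C = -13; 4A + B + 16C = -33.
Subtracting the first from the second: A + 2C = -6.
Subtracting the second from the third: 2A + 12C = -20.
Solving: C = -1, A = -4, then B = -1.
Therefore p_{18} = -72 + (-1) + (-1)·262144 = -262217.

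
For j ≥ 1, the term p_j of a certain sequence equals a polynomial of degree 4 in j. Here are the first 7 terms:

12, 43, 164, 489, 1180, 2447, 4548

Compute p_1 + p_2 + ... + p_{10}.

1st diffs: 31, 121, 325, 691, 1267, 2101.
2nd diffs: 90, 204, 366, 576, 834.
3rd diffs: 114, 162, 210, 258.
4th diffs: 48, 48, 48 (constant).
So p_j = 2j^4 - j^3 + j^2 + 5j + 5.
Continuing: 7789, 12524, 19155.
Summing j = 1..10 (10 terms) gives 48351.

48351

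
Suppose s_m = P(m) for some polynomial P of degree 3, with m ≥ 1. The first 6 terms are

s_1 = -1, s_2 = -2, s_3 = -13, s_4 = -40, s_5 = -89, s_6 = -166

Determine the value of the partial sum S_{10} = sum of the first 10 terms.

-2515

1st diffs: -1, -11, -27, -49, -77.
2nd diffs: -10, -16, -22, -28.
3rd diffs: -6, -6, -6 (constant).
Newton forward-difference form: s_m = -1 + (-1)·C(m-1,1) + (-10)·C(m-1,2) + (-6)·C(m-1,3).
Continuing: -277, -428, -625, -874.
Summing m = 1..10 (10 terms) gives -2515.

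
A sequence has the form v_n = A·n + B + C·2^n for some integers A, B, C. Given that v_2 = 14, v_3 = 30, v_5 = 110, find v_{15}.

98358

Plug in n = 2, 3, 5: 2A + B + 4C = 14; 3A + B + 8C = 30; 5A + B + 32C = 110.
Subtracting the first from the second: A + 4C = 16.
Subtracting the second from the third: 2A + 24C = 80.
Solving: C = 3, A = 4, then B = -6.
Hence v_{15} = 4·15 + (-6) + 3·32768 = 98358.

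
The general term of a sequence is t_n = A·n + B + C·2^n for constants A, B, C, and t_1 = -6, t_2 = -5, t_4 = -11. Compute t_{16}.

-65495

Write the equations: A + B + 2C = -6; 2A + B + 4C = -5; 4A + B + 16C = -11.
Subtracting the first from the second: A + 2C = 1.
Subtracting the second from the third: 2A + 12C = -6.
Solving: C = -1, A = 3, then B = -7.
Hence t_{16} = 3·16 + (-7) + (-1)·65536 = -65495.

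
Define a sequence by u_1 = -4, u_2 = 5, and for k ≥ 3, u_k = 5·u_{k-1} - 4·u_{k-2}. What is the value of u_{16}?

3221225465

Compute successive terms:
u_3 = 41;  u_4 = 185;  u_5 = 761;  …;  u_{13} = 50331641;  u_{14} = 201326585;  u_{15} = 805306361;  u_{16} = 3221225465.
(Characteristic roots are 4 and 1.)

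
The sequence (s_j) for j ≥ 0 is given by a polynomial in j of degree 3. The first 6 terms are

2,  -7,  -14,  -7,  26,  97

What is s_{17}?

8281

1st diffs: -9, -7, 7, 33, 71.
2nd diffs: 2, 14, 26, 38.
3rd diffs: 12, 12, 12 (constant).
So s_j = 2j^3 - 5j^2 - 6j + 2.
Evaluating at j = 17 gives s_{17} = 8281.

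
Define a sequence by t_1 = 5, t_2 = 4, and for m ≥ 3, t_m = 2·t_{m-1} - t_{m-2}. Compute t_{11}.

Applying the relation repeatedly:
t_3 = 3  t_4 = 2  t_5 = 1  t_6 = 0  t_7 = -1  t_8 = -2  t_9 = -3  t_{10} = -4  t_{11} = -5.
(Characteristic roots are 1 and 1.)

-5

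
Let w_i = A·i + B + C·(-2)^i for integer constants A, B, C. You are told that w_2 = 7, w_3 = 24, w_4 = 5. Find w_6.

The three given values yield: 2A + B + 4C = 7; 3A + B - 8C = 24; 4A + B + 16C = 5.
Subtracting the first from the second: A - 12C = 17.
Subtracting the second from the third: A + 24C = -19.
Solving: C = -1, A = 5, then B = 1.
Therefore w_6 = 30 + 1 + (-1)·64 = -33.

-33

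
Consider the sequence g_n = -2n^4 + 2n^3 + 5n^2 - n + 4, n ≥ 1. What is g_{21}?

-368252

g_{21} = -2·21^4 + 2·21^3 + 5·21^2 - 1·21 + 4 = -368252.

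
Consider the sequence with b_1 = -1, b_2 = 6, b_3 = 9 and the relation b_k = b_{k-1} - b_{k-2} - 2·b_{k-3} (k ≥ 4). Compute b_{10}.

177

Applying the relation repeatedly:
b_4 = 5, b_5 = -16, b_6 = -39, b_7 = -33, b_8 = 38, b_9 = 149, b_{10} = 177.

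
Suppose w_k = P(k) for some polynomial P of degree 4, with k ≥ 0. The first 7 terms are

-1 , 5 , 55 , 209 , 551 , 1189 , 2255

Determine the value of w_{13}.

37829

1st diffs: 6, 50, 154, 342, 638, 1066.
2nd diffs: 44, 104, 188, 296, 428.
3rd diffs: 60, 84, 108, 132.
4th diffs: 24, 24, 24 (constant).
Newton forward-difference form: w_k = -1 + 6·C(k,1) + 44·C(k,2) + 60·C(k,3) + 24·C(k,4).
At k = 13: k = 13, so w_{13} = -1 + 78 + 3432 + 17160 + 17160 = 37829.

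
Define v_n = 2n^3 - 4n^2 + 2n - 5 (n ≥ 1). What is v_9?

1147

v_9 = 2·9^3 - 4·9^2 + 2·9 - 5 = 1147.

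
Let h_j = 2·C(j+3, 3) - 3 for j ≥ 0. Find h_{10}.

C(13, 3) = 286, so h_{10} = 569.

569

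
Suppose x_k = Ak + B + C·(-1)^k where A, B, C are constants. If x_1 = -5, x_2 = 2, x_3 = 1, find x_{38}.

110

Plug in k = 1, 2, 3: A + B - C = -5; 2A + B + C = 2; 3A + B - C = 1.
Subtracting the first from the second: A + 2C = 7.
Subtracting the second from the third: A - 2C = -1.
Solving: C = 2, A = 3, then B = -6.
Therefore x_{38} = 114 + (-6) + 2·1 = 110.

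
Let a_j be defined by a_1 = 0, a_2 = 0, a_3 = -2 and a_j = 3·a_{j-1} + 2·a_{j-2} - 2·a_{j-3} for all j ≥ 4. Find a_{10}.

Applying the relation repeatedly:
a_4 = -6; a_5 = -22; a_6 = -74; a_7 = -254; a_8 = -866; a_9 = -2958; a_{10} = -10098.

-10098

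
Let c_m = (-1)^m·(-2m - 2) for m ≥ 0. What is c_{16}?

(-1)^16 = 1; -2m - 2 at m=16 is -34; so c_{16} = -34.

-34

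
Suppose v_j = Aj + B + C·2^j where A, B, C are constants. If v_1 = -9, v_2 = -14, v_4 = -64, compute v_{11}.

Plug in j = 1, 2, 4: A + B + 2C = -9; 2A + B + 4C = -14; 4A + B + 16C = -64.
Subtracting the first from the second: A + 2C = -5.
Subtracting the second from the third: 2A + 12C = -50.
Solving: C = -5, A = 5, then B = -4.
Hence v_{11} = 5·11 + (-4) + (-5)·2048 = -10189.

-10189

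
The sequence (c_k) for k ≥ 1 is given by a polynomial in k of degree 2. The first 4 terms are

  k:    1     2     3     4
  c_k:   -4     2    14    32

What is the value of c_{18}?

1st diffs: 6, 12, 18.
2nd diffs: 6, 6 (constant).
Newton forward-difference form: c_k = -4 + 6·C(k-1,1) + 6·C(k-1,2).
At k = 18: k-1 = 17, so c_{18} = -4 + 102 + 816 = 914.

914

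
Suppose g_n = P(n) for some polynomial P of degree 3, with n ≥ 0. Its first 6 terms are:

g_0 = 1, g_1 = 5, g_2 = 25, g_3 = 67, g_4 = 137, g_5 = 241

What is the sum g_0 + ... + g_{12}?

9191

1st diffs: 4, 20, 42, 70, 104.
2nd diffs: 16, 22, 28, 34.
3rd diffs: 6, 6, 6 (constant).
Newton forward-difference form: g_n = 1 + 4·C(n,1) + 16·C(n,2) + 6·C(n,3).
Continuing: …, 385, 575, 817, 1117, …, g_{12} = 2425.
Summing n = 0..12 (13 terms) gives 9191.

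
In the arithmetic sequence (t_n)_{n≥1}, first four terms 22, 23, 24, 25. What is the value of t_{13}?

Common difference d = 1.
t_n = 22 + (n - 1)·1.
t_{13} = 22 + 12·1 = 34.

34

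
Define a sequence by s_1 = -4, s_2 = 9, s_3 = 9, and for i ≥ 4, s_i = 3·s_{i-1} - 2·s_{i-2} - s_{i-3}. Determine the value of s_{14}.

-2966

Applying the relation repeatedly:
s_4 = 13; s_5 = 12; s_6 = 1; …; s_{11} = -1053; s_{12} = -1724; s_{13} = -2489; s_{14} = -2966.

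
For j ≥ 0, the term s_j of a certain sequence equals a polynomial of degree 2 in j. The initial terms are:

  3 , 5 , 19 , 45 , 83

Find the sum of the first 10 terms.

1st diffs: 2, 14, 26, 38.
2nd diffs: 12, 12, 12 (constant).
So s_j = 6j^2 - 4j + 3.
Continuing: …, 133, 195, 269, 355, …, s_9 = 453.
Summing j = 0..9 (10 terms) gives 1560.

1560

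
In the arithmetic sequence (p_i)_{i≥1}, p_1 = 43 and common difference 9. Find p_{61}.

p_i = 43 + (i - 1)·9.
p_{61} = 43 + 60·9 = 583.

583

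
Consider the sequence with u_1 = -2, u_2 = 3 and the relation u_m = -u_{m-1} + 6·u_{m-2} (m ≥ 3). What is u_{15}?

-6705987

Applying the relation repeatedly:
u_3 = -15;  u_4 = 33;  u_5 = -123;  …;  u_{12} = 246777;  u_{13} = -746475;  u_{14} = 2227137;  u_{15} = -6705987.
(Characteristic roots are 2 and -3.)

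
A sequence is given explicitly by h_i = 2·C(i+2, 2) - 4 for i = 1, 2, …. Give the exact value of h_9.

106

C(11, 2) = 55, so h_9 = 106.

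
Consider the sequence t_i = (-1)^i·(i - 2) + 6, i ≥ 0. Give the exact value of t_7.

1

(-1)^7 = -1; i - 2 at i=7 is 5; so t_7 = 1.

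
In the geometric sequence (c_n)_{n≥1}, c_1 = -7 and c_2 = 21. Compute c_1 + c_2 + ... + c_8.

11480

Common ratio r = -3.
c_n = (-7)·(-3)^(n-1).
S = (-7)·((-3)^8 - 1)/(-3 - 1) = (-7)·(6561 - 1)/(-4) = 11480.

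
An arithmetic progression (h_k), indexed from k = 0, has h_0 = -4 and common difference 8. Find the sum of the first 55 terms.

11660

h_k = -4 + (k - 0)·8.
h_{54} = 428; S = 55·(-4 + 428)/2 = 11660.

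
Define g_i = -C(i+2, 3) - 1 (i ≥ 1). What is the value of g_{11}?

-287

C(13, 3) = 286, so g_{11} = -287.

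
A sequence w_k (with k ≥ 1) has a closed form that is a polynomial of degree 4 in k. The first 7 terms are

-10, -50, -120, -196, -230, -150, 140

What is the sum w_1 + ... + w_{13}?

36218

1st diffs: -40, -70, -76, -34, 80, 290.
2nd diffs: -30, -6, 42, 114, 210.
3rd diffs: 24, 48, 72, 96.
4th diffs: 24, 24, 24 (constant).
So w_k = k^4 - 6k^3 - 4k^2 - k.
Continuing: …, 760, 1854, 3590, 6160, …, w_{13} = 14690.
Summing k = 1..13 (13 terms) gives 36218.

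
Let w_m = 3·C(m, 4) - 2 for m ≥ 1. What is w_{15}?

4093

C(15, 4) = 1365, so w_{15} = 4093.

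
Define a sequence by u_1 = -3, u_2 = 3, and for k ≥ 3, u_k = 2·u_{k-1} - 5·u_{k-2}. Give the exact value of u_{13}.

-4371

u_3 = 21; u_4 = 27; u_5 = -51; …; u_{10} = 1443; u_{11} = -10059; u_{12} = -27333; u_{13} = -4371.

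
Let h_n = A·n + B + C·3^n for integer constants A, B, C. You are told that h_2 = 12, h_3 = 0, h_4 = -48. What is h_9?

-19620

At n = 2, 3, 4: 2A + B + 9C = 12; 3A + B + 27C = 0; 4A + B + 81C = -48.
Subtracting the first from the second: A + 18C = -12.
Subtracting the second from the third: A + 54C = -48.
Solving: C = -1, A = 6, then B = 9.
Hence h_9 = 6·9 + 9 + (-1)·19683 = -19620.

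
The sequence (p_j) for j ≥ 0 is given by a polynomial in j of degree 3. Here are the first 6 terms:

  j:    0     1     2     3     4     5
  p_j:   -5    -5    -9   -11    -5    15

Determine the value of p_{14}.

1815

1st diffs: 0, -4, -2, 6, 20.
2nd diffs: -4, 2, 8, 14.
3rd diffs: 6, 6, 6 (constant).
Newton forward-difference form: p_j = -5 + (-4)·C(j,2) + 6·C(j,3).
At j = 14: j = 14, so p_{14} = -5 - 364 + 2184 = 1815.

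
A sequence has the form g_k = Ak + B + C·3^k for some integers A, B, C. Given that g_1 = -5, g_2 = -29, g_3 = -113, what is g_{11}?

-885665

At k = 1, 2, 3: A + B + 3C = -5; 2A + B + 9C = -29; 3A + B + 27C = -113.
Subtracting the first from the second: A + 6C = -24.
Subtracting the second from the third: A + 18C = -84.
Solving: C = -5, A = 6, then B = 4.
Therefore g_{11} = 66 + 4 + (-5)·177147 = -885665.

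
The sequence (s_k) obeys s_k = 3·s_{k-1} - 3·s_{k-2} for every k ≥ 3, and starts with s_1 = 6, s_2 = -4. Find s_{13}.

Applying the relation repeatedly:
s_3 = -30  s_4 = -78  s_5 = -144  …  s_{10} = 2106  s_{11} = 3888  s_{12} = 5346  s_{13} = 4374.

4374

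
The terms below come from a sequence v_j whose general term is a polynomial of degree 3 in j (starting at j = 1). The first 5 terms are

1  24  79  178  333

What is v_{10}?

1st diffs: 23, 55, 99, 155.
2nd diffs: 32, 44, 56.
3rd diffs: 12, 12 (constant).
So v_j = 2j^3 + 4j^2 - 3j - 2.
Evaluating at j = 10 gives v_{10} = 2368.

2368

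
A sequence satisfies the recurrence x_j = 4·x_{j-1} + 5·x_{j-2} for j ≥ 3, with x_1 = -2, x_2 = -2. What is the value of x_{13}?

Compute successive terms:
x_3 = -18;  x_4 = -82;  x_5 = -418;  …;  x_{10} = -1302082;  x_{11} = -6510418;  x_{12} = -32552082;  x_{13} = -162760418.
(Characteristic roots are 5 and -1.)

-162760418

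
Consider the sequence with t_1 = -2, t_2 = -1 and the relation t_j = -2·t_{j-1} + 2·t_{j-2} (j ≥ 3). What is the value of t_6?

20

t_3 = -2; t_4 = 2; t_5 = -8; t_6 = 20.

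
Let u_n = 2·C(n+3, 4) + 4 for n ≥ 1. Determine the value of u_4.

74

C(7, 4) = 35, so u_4 = 74.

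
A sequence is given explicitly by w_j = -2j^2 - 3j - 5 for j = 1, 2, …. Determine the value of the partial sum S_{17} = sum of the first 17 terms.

-4114

Over j = 1..17: Σj = 153, Σj² = 1785.
Total = (-2)·1785 + (-3)·153 + (-5)·17 = -4114.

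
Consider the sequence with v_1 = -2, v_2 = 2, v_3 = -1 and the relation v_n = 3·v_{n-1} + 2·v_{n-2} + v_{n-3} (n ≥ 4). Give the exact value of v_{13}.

-97986

Step forward from the initial values:
v_4 = -1  v_5 = -3  v_6 = -12  v_7 = -43  v_8 = -156  v_9 = -566  v_{10} = -2053  v_{11} = -7447  v_{12} = -27013  v_{13} = -97986.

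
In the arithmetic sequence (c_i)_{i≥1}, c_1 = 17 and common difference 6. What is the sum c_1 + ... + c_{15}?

885

c_i = 17 + (i - 1)·6.
c_{15} = 101; S = 15·(17 + 101)/2 = 885.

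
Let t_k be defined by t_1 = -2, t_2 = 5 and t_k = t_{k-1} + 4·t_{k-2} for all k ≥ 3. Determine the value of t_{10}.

2297

Compute successive terms:
t_3 = -3;  t_4 = 17;  t_5 = 5;  t_6 = 73;  t_7 = 93;  t_8 = 385;  t_9 = 757;  t_{10} = 2297.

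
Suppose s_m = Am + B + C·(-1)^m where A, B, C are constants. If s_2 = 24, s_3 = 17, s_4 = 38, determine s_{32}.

Write the equations: 2A + B + C = 24; 3A + B - C = 17; 4A + B + C = 38.
Subtracting the first from the second: A - 2C = -7.
Subtracting the second from the third: A + 2C = 21.
Solving: C = 7, A = 7, then B = 3.
Hence s_{32} = 7·32 + 3 + 7·1 = 234.

234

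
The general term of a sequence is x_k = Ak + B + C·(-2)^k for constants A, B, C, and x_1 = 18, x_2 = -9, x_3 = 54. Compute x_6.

Plug in k = 1, 2, 3: A + B - 2C = 18; 2A + B + 4C = -9; 3A + B - 8C = 54.
Subtracting the first from the second: A + 6C = -27.
Subtracting the second from the third: A - 12C = 63.
Solving: C = -5, A = 3, then B = 5.
Therefore x_6 = 18 + 5 + (-5)·64 = -297.

-297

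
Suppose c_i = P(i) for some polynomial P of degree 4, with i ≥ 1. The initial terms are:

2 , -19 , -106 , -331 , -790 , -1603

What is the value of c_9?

1st diffs: -21, -87, -225, -459, -813.
2nd diffs: -66, -138, -234, -354.
3rd diffs: -72, -96, -120.
4th diffs: -24, -24 (constant).
Newton forward-difference form: c_i = 2 + (-21)·C(i-1,1) + (-66)·C(i-1,2) + (-72)·C(i-1,3) + (-24)·C(i-1,4).
At i = 9: i-1 = 8, so c_9 = 2 - 168 - 1848 - 4032 - 1680 = -7726.

-7726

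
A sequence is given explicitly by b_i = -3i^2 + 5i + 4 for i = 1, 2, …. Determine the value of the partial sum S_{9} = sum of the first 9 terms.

Over i = 1..9: Σi = 45, Σi² = 285.
Total = (-3)·285 + (5)·45 + (4)·9 = -594.

-594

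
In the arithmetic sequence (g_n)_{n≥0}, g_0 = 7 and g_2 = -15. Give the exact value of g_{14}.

-147

Common difference d = (-15 - 7) / (2 - 0) = -11.
g_n = 7 + (n - 0)·(-11).
g_{14} = 7 + 14·(-11) = -147.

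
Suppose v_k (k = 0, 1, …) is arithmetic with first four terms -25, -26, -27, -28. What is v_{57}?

-82

Common difference d = -1.
v_k = -25 + (k - 0)·(-1).
v_{57} = -25 + 57·(-1) = -82.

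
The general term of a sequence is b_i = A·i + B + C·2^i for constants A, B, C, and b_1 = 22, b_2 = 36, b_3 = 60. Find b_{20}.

Plug in i = 1, 2, 3: A + B + 2C = 22; 2A + B + 4C = 36; 3A + B + 8C = 60.
Subtracting the first from the second: A + 2C = 14.
Subtracting the second from the third: A + 4C = 24.
Solving: C = 5, A = 4, then B = 8.
Hence b_{20} = 4·20 + 8 + 5·1048576 = 5242968.

5242968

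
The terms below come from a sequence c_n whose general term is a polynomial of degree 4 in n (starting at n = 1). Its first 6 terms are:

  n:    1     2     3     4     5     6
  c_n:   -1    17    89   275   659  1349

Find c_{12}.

20987

1st diffs: 18, 72, 186, 384, 690.
2nd diffs: 54, 114, 198, 306.
3rd diffs: 60, 84, 108.
4th diffs: 24, 24 (constant).
So c_n = n^4 + 2n^2 - 3n - 1.
Evaluating at n = 12 gives c_{12} = 20987.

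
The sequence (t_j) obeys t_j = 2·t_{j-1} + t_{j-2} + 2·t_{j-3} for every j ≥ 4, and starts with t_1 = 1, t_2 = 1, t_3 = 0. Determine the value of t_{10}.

Iterate the recurrence:
t_4 = 3  t_5 = 8  t_6 = 19  t_7 = 52  t_8 = 139  t_9 = 368  t_{10} = 979.

979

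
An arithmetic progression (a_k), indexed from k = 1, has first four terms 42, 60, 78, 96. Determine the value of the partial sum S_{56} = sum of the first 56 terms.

Common difference d = 18.
a_k = 42 + (k - 1)·18.
a_{56} = 1032; S = 56·(42 + 1032)/2 = 30072.

30072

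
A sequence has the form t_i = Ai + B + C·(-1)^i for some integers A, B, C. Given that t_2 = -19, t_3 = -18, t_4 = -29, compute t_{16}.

-89

Write the equations: 2A + B + C = -19; 3A + B - C = -18; 4A + B + C = -29.
Subtracting the first from the second: A - 2C = 1.
Subtracting the second from the third: A + 2C = -11.
Solving: C = -3, A = -5, then B = -6.
Therefore t_{16} = -80 + (-6) + (-3)·1 = -89.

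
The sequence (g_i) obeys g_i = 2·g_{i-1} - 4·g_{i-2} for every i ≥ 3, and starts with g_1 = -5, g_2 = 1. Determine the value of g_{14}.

Step forward from the initial values:
g_3 = 22, g_4 = 40, g_5 = -8, …, g_{11} = -512, g_{12} = -11264, g_{13} = -20480, g_{14} = 4096.

4096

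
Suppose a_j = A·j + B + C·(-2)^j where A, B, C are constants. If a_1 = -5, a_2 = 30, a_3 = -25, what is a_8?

At j = 1, 2, 3: A + B - 2C = -5; 2A + B + 4C = 30; 3A + B - 8C = -25.
Subtracting the first from the second: A + 6C = 35.
Subtracting the second from the third: A - 12C = -55.
Solving: C = 5, A = 5, then B = 0.
Hence a_8 = 5·8 + 0 + 5·256 = 1320.

1320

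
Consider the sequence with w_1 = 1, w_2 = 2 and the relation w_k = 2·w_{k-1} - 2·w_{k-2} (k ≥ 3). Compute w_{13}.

Applying the relation repeatedly:
w_3 = 2, w_4 = 0, w_5 = -4, …, w_{10} = 32, w_{11} = 32, w_{12} = 0, w_{13} = -64.

-64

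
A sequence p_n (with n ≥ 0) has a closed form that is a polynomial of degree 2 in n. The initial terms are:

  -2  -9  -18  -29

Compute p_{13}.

1st diffs: -7, -9, -11.
2nd diffs: -2, -2 (constant).
Newton forward-difference form: p_n = -2 + (-7)·C(n,1) + (-2)·C(n,2).
At n = 13: n = 13, so p_{13} = -2 - 91 - 156 = -249.

-249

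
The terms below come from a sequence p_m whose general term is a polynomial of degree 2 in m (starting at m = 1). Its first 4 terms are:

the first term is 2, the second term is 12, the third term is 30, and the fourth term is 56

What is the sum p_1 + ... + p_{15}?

4720

1st diffs: 10, 18, 26.
2nd diffs: 8, 8 (constant).
So p_m = 4m^2 - 2m.
Continuing: …, 90, 132, 182, 240, …, p_{15} = 870.
Summing m = 1..15 (15 terms) gives 4720.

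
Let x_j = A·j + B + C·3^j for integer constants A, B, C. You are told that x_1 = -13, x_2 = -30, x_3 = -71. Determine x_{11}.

Plug in j = 1, 2, 3: A + B + 3C = -13; 2A + B + 9C = -30; 3A + B + 27C = -71.
Subtracting the first from the second: A + 6C = -17.
Subtracting the second from the third: A + 18C = -41.
Solving: C = -2, A = -5, then B = -2.
Hence x_{11} = -5·11 + (-2) + (-2)·177147 = -354351.

-354351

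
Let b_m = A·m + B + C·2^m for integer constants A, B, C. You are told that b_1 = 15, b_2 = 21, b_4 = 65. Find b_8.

At m = 1, 2, 4: A + B + 2C = 15; 2A + B + 4C = 21; 4A + B + 16C = 65.
Subtracting the first from the second: A + 2C = 6.
Subtracting the second from the third: 2A + 12C = 44.
Solving: C = 4, A = -2, then B = 9.
So b_m = -2·m + 9 + 4·2^m; at m=8 this is 1017.

1017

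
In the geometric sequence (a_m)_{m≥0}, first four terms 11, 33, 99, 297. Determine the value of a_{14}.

Common ratio r = 3.
a_m = 11·3^(m-0).
a_{14} = 11·3^14 = 52612659.

52612659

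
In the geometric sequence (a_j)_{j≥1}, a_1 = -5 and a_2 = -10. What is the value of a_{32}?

Common ratio r = 2.
a_j = (-5)·2^(j-1).
a_{32} = (-5)·2^31 = -10737418240.

-10737418240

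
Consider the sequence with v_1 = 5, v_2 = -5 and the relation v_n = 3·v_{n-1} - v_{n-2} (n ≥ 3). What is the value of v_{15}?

v_3 = -20; v_4 = -55; v_5 = -145; …; v_{12} = -122380; v_{13} = -320395; v_{14} = -838805; v_{15} = -2196020.

-2196020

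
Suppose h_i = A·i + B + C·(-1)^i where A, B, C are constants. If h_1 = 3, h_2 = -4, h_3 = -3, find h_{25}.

Write the equations: A + B - C = 3; 2A + B + C = -4; 3A + B - C = -3.
Subtracting the first from the second: A + 2C = -7.
Subtracting the second from the third: A - 2C = 1.
Solving: C = -2, A = -3, then B = 4.
Therefore h_{25} = -75 + 4 + (-2)·(-1) = -69.

-69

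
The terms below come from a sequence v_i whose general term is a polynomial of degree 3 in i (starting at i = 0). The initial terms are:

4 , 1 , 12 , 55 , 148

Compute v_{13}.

6205

1st diffs: -3, 11, 43, 93.
2nd diffs: 14, 32, 50.
3rd diffs: 18, 18 (constant).
So v_i = 3i^3 - 2i^2 - 4i + 4.
Evaluating at i = 13 gives v_{13} = 6205.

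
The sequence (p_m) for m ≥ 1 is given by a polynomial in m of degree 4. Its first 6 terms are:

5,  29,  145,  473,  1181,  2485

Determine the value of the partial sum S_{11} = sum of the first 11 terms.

78331

1st diffs: 24, 116, 328, 708, 1304.
2nd diffs: 92, 212, 380, 596.
3rd diffs: 120, 168, 216.
4th diffs: 48, 48 (constant).
Newton forward-difference form: p_m = 5 + 24·C(m-1,1) + 92·C(m-1,2) + 120·C(m-1,3) + 48·C(m-1,4).
Continuing: …, 4649, 7985, 12853, 19661, …, p_{11} = 28865.
Summing m = 1..11 (11 terms) gives 78331.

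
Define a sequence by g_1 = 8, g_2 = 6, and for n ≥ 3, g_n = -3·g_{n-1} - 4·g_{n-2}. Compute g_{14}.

g_3 = -50, g_4 = 126, g_5 = -178, …, g_{11} = -6482, g_{12} = 29310, g_{13} = -62002, g_{14} = 68766.

68766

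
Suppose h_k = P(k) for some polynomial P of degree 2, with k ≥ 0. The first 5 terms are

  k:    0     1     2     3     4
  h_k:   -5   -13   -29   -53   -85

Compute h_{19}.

-1525

1st diffs: -8, -16, -24, -32.
2nd diffs: -8, -8, -8 (constant).
So h_k = -4k^2 - 4k - 5.
Evaluating at k = 19 gives h_{19} = -1525.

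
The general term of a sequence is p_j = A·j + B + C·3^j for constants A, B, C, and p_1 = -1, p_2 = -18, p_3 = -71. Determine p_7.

Plug in j = 1, 2, 3: A + B + 3C = -1; 2A + B + 9C = -18; 3A + B + 27C = -71.
Subtracting the first from the second: A + 6C = -17.
Subtracting the second from the third: A + 18C = -53.
Solving: C = -3, A = 1, then B = 7.
Therefore p_7 = 7 + 7 + (-3)·2187 = -6547.

-6547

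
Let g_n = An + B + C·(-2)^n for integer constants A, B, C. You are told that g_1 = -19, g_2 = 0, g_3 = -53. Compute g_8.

978

The three given values yield: A + B - 2C = -19; 2A + B + 4C = 0; 3A + B - 8C = -53.
Subtracting the first from the second: A + 6C = 19.
Subtracting the second from the third: A - 12C = -53.
Solving: C = 4, A = -5, then B = -6.
So g_n = -5·n + (-6) + 4·(-2)^n; at n=8 this is 978.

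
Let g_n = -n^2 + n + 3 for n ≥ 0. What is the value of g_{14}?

-179

g_{14} = -1·14^2 + 1·14 + 3 = -179.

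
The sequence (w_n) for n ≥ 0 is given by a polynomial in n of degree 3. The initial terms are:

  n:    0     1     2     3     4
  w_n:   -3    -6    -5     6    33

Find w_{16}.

1st diffs: -3, 1, 11, 27.
2nd diffs: 4, 10, 16.
3rd diffs: 6, 6 (constant).
So w_n = n^3 - n^2 - 3n - 3.
Evaluating at n = 16 gives w_{16} = 3789.

3789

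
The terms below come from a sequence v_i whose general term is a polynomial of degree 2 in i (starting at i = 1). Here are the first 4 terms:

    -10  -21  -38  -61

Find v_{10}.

1st diffs: -11, -17, -23.
2nd diffs: -6, -6 (constant).
So v_i = -3i^2 - 2i - 5.
Evaluating at i = 10 gives v_{10} = -325.

-325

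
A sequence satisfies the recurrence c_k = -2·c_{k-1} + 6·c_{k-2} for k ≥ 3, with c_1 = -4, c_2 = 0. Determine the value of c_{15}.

Applying the relation repeatedly:
c_3 = -24, c_4 = 48, c_5 = -240, …, c_{12} = 1880832, c_{13} = -6860544, c_{14} = 25006080, c_{15} = -91175424.

-91175424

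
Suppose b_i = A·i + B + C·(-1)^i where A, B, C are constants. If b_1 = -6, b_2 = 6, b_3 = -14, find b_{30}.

The three given values yield: A + B - C = -6; 2A + B + C = 6; 3A + B - C = -14.
Subtracting the first from the second: A + 2C = 12.
Subtracting the second from the third: A - 2C = -20.
Solving: C = 8, A = -4, then B = 6.
Therefore b_{30} = -120 + 6 + 8·1 = -106.

-106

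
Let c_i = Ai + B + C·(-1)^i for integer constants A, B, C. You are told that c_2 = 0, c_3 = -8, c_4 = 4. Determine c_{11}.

8

Plug in i = 2, 3, 4: 2A + B + C = 0; 3A + B - C = -8; 4A + B + C = 4.
Subtracting the first from the second: A - 2C = -8.
Subtracting the second from the third: A + 2C = 12.
Solving: C = 5, A = 2, then B = -9.
Hence c_{11} = 2·11 + (-9) + 5·(-1) = 8.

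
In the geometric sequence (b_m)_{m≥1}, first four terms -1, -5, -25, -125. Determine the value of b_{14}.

Common ratio r = 5.
b_m = (-1)·5^(m-1).
b_{14} = (-1)·5^13 = -1220703125.

-1220703125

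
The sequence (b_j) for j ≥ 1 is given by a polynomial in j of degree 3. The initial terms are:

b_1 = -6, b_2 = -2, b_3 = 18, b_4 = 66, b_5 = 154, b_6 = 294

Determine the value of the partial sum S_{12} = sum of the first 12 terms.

1st diffs: 4, 20, 48, 88, 140.
2nd diffs: 16, 28, 40, 52.
3rd diffs: 12, 12, 12 (constant).
Newton forward-difference form: b_j = -6 + 4·C(j-1,1) + 16·C(j-1,2) + 12·C(j-1,3).
Continuing: …, 498, 778, 1146, 1614, …, b_{12} = 2898.
Summing j = 1..12 (12 terms) gives 9652.

9652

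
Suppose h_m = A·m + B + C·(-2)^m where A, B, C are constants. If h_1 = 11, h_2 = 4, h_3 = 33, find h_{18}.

Write the equations: A + B - 2C = 11; 2A + B + 4C = 4; 3A + B - 8C = 33.
Subtracting the first from the second: A + 6C = -7.
Subtracting the second from the third: A - 12C = 29.
Solving: C = -2, A = 5, then B = 2.
Hence h_{18} = 5·18 + 2 + (-2)·262144 = -524196.

-524196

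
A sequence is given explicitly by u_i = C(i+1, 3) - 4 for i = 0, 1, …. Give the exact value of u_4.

C(5, 3) = 10, so u_4 = 6.

6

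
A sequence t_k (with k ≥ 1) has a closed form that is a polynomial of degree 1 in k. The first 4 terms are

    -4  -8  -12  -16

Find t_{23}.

1st diffs: -4, -4, -4 (constant).
So t_k = -4k.
Evaluating at k = 23 gives t_{23} = -92.

-92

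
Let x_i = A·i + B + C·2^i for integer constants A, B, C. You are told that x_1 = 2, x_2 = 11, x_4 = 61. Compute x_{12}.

16389

Write the equations: A + B + 2C = 2; 2A + B + 4C = 11; 4A + B + 16C = 61.
Subtracting the first from the second: A + 2C = 9.
Subtracting the second from the third: 2A + 12C = 50.
Solving: C = 4, A = 1, then B = -7.
Therefore x_{12} = 12 + (-7) + 4·4096 = 16389.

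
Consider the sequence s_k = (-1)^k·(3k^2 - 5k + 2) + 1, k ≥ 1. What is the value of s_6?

(-1)^6 = 1; 3k^2 - 5k + 2 at k=6 is 80; so s_6 = 81.

81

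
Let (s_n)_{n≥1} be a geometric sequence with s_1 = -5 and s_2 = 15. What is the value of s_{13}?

-2657205

Common ratio r = -3.
s_n = (-5)·(-3)^(n-1).
s_{13} = (-5)·(-3)^12 = -2657205.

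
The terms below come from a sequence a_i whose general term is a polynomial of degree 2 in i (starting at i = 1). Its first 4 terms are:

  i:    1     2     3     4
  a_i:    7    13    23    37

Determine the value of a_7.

103

1st diffs: 6, 10, 14.
2nd diffs: 4, 4 (constant).
Newton forward-difference form: a_i = 7 + 6·C(i-1,1) + 4·C(i-1,2).
At i = 7: i-1 = 6, so a_7 = 7 + 36 + 60 = 103.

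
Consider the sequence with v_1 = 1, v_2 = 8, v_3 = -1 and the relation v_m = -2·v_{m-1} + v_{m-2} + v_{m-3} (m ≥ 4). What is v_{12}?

4889

Compute successive terms:
v_4 = 11; v_5 = -15; v_6 = 40; v_7 = -84; v_8 = 193; v_9 = -430; v_{10} = 969; v_{11} = -2175; v_{12} = 4889.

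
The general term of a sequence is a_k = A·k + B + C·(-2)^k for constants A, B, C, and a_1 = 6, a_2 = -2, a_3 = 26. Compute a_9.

At k = 1, 2, 3: A + B - 2C = 6; 2A + B + 4C = -2; 3A + B - 8C = 26.
Subtracting the first from the second: A + 6C = -8.
Subtracting the second from the third: A - 12C = 28.
Solving: C = -2, A = 4, then B = -2.
Hence a_9 = 4·9 + (-2) + (-2)·(-512) = 1058.

1058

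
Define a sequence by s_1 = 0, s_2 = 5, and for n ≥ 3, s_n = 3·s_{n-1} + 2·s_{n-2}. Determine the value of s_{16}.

s_3 = 15, s_4 = 55, s_5 = 195, …, s_{13} = 5051475, s_{14} = 17991095, s_{15} = 64076235, s_{16} = 228210895.

228210895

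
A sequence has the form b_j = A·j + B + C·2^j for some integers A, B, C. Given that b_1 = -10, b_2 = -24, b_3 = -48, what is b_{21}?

-10485840

The three given values yield: A + B + 2C = -10; 2A + B + 4C = -24; 3A + B + 8C = -48.
Subtracting the first from the second: A + 2C = -14.
Subtracting the second from the third: A + 4C = -24.
Solving: C = -5, A = -4, then B = 4.
So b_j = -4·j + 4 + (-5)·2^j; at j=21 this is -10485840.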